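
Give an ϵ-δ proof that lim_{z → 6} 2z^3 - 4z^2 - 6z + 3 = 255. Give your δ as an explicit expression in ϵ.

Suppose ϵ > 0. We want δ > 0 such that 0 < |z − 6| < δ implies |(2z^3 - 4z^2 - 6z + 3) − 255| < ϵ.
(2z^3 - 4z^2 - 6z + 3) − 255 = 2z^3 - 4z^2 - 6z - 252 = (z − 6)(2z^2 + 8z + 42).
So |(2z^3 - 4z^2 - 6z + 3) − 255| = |z − 6|·|2z^2 + 8z + 42|.
Assume first that |z − 6| < 1, so |z| < 7. Then |2z^2 + 8z + 42| ≤ 2·7^2 + 8·7 + 42 = 196.
Hence |(2z^3 - 4z^2 - 6z + 3) − 255| ≤ 196|z − 6| < ϵ provided |z − 6| < ϵ/196.
Take δ = min(1, ϵ/196). Then 0 < |z − 6| < δ gives both |z − 6| < 1 and |z − 6| < ϵ/196, so |(2z^3 - 4z^2 - 6z + 3) − 255| < ϵ.

δ = min(1, ϵ/196)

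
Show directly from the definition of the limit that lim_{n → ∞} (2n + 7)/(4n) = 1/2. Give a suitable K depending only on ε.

Let ε > 0 be given. For n ≥ 1, |(2n + 7)/(4n) − (1/2)| = |28|/(4(4n)) = 28/(4(4n)).
Since 4n ≥ 4n for n ≥ 1, this is ≤ 28/(4·4n) = (7/4)/n.
So |(2n + 7)/(4n) − (1/2)| < ε whenever n > (7/4)/ε.
Take K = (7/4)/ε. If n > K then |(2n + 7)/(4n) − (1/2)| ≤ (7/4)/n < ε.

K = (7/4)/ε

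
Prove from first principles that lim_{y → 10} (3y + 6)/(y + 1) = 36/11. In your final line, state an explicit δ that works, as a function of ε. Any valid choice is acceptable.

δ = min(11/2, (121/6)ε)

Suppose ε > 0. We want δ > 0 with 0 < |y − 10| < δ ⇒ |(3y + 6)/(y + 1) − (36/11)| < ε.
Combining over a common denominator, (3y + 6)/(y + 1) − (36/11) = [(3y + 6)·11 − 36·(y + 1)] / [11·(y + 1)] = -3(y − 10) / (11(y + 1)).
So |(3y + 6)/(y + 1) − (36/11)| = 3|y − 10| / (11·|y + 1|).
Require δ ≤ 11/2, so |y + 1| ≥ |11| − |y − 10| > 11 − 11/2 = 11/2.
Hence |(3y + 6)/(y + 1) − (36/11)| < 3|y − 10|/(11·(11/2)) = (6/121)|y − 10|, which is < ε once |y − 10| < (121/6)ε.
Take δ = min(11/2, (121/6)ε). Then 0 < |y − 10| < δ forces both bounds, so |(3y + 6)/(y + 1) − (36/11)| < ε.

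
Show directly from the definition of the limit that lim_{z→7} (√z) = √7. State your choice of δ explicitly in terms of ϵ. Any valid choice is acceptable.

Fix ϵ > 0. We want δ > 0 such that 0 < |z − 7| < δ implies |√z − √7| < ϵ.
Multiplying by the conjugate, |√z − √7| = |z − 7|/(√z + √7).
Restrict δ ≤ 7 so that |z − 7| < 7 forces z > 0, and then √z + √7 > √7.
Hence |√z − √7| < |z − 7|/√7, which is < ϵ once |z − 7| < √7·ϵ.
Take δ = min(7, √7·ϵ). If 0 < |z − 7| < δ then z > 0 and |√z − √7| < |z − 7|/√7 < ϵ.

δ = min(7, √7·ϵ)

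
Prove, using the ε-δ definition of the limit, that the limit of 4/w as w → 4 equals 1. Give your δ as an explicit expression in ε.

Suppose ε > 0. We seek δ > 0 such that 0 < |w − 4| < δ implies |4/w − 1| < ε.
|4/w − 1| = 4·|4 − w|/(4·|w|) = 4|w − 4|/(4|w|).
Restrict δ ≤ 2. Then |w − 4| < 2 gives |w| > 2, so 4|w| > 8.
Then |4/w − 1| < 4|w − 4|/8, which is < ε when |w − 4| < 2ε.
Take δ = min(2, 2ε). Then 0 < |w − 4| < δ gives both |w − 4| < 2 and |w − 4| < 2ε, so |4/w − 1| < ε.

δ = min(2, 2ε)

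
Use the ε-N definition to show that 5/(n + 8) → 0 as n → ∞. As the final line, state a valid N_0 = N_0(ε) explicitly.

N_0 = 5/ε

Let ε > 0 be given. For n ≥ 1, |5/(n + 8) − 0| = 5/(n + 8) ≤ 5/n.
We need 5/n < ε, i.e. n > 5/ε.
Take N_0 = 5/ε. If n > N_0 then |5/(n + 8)| ≤ 5/n < ε.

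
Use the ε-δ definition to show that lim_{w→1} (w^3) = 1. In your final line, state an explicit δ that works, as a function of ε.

Let ε > 0. We seek δ > 0 with 0 < |w − 1| < δ ⇒ |w^3 − 1| < ε.
Factor: w^3 − 1 = (w − 1)(w^2 + w + 1), so |w^3 − 1| = |w − 1|·|w^2 + w + 1|.
Impose δ ≤ 1 so that |w| < 2; then |w^2 + w + 1| ≤ 7.
Hence |w^3 − 1| ≤ 7|w − 1|, which is < ε once |w − 1| < ε/7.
Take δ = min(1, ε/7). If 0 < |w − 1| < δ then both bounds hold and |w^3 − 1| ≤ 7|w − 1| < 7·(ε/7) = ε.

δ = min(1, ε/7)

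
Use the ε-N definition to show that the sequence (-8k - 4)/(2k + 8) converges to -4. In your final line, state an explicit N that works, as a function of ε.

N = 14/ε

Suppose ε > 0. For k ≥ 1, |(-8k - 4)/(2k + 8) + 4| = |56|/(2(2k + 8)) = 56/(2(2k + 8)).
Since 2k + 8 ≥ 2k for k ≥ 1, this is ≤ 56/(2·2k) = 14/k.
So |(-8k - 4)/(2k + 8) + 4| < ε whenever k > 14/ε.
Take N = 14/ε. If k > N then |(-8k - 4)/(2k + 8) + 4| ≤ 14/k < ε.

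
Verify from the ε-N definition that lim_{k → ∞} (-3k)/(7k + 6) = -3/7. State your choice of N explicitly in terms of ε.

N = (18/49)/ε

Fix ε > 0. For k ≥ 1, |(-3k)/(7k + 6) + 3/7| = |18|/(7(7k + 6)) = 18/(7(7k + 6)).
Since 7k + 6 ≥ 7k for k ≥ 1, this is ≤ 18/(7·7k) = (18/49)/k.
So |(-3k)/(7k + 6) + 3/7| < ε whenever k > (18/49)/ε.
Take N = (18/49)/ε. If k > N then |(-3k)/(7k + 6) + 3/7| ≤ (18/49)/k < ε.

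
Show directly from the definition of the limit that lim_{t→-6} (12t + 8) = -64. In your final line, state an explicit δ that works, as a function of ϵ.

δ = ϵ/12

Suppose ϵ > 0. We need δ > 0 so that 0 < |t + 6| < δ implies |(12t + 8) + 64| < ϵ.
|(12t + 8) + 64| = |12t + 72| = 12|t + 6|.
So 12|t + 6| < ϵ exactly when |t + 6| < ϵ/12.
Choosing δ = ϵ/12 gives |(12t + 8) + 64| = 12|t + 6| < ϵ whenever |t + 6| < δ.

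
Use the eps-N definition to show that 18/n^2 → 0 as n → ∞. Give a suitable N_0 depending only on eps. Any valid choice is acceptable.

N_0 = (18/eps)^{1/2}

Let eps > 0. For n ≥ 1, |18/n^2 − 0| = 18/n^2.
18/n^2 < eps ⇔ n^2 > 18/eps ⇔ n > (18/eps)^{1/2}.
Take N_0 = (18/eps)^{1/2}. Then n > N_0 implies 18/n^2 < eps.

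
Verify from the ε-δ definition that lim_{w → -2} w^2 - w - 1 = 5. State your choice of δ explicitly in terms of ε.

δ = min(2, ε/7)

Fix ε > 0. We want δ > 0 such that 0 < |w + 2| < δ implies |(w^2 - w - 1) − 5| < ε.
(w^2 - w - 1) − 5 = w^2 - w - 6 = (w + 2)(w - 3).
So |(w^2 - w - 1) − 5| = |w + 2|·|w - 3|.
Assume first that |w + 2| < 2, so |w| < 4. Then |w - 3| ≤ 4 + 3 = 7.
Hence |(w^2 - w - 1) − 5| ≤ 7|w + 2| < ε provided |w + 2| < ε/7.
Choosing δ = min(2, ε/7) ensures both conditions, hence |(w^2 - w - 1) − 5| < ε.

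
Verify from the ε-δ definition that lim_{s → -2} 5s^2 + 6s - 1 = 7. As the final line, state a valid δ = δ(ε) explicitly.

δ = min(2, ε/24)

Fix ε > 0. We want δ > 0 such that 0 < |s + 2| < δ implies |(5s^2 + 6s - 1) − 7| < ε.
(5s^2 + 6s - 1) − 7 = 5s^2 + 6s - 8 = (s + 2)(5s - 4).
So |(5s^2 + 6s - 1) − 7| = |s + 2|·|5s - 4|.
Assume first that |s + 2| < 2, so |s| < 4. Then |5s - 4| ≤ 5·4 + 4 = 24.
Hence |(5s^2 + 6s - 1) − 7| ≤ 24|s + 2| < ε provided |s + 2| < ε/24.
Take δ = min(2, ε/24). Then 0 < |s + 2| < δ gives both |s + 2| < 2 and |s + 2| < ε/24, so |(5s^2 + 6s - 1) − 7| < ε.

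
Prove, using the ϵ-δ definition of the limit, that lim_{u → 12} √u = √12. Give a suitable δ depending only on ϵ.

δ = min(12, √12·ϵ)

Let ϵ > 0. We want δ > 0 such that 0 < |u − 12| < δ implies |√u − √12| < ϵ.
Rationalise: √u − √12 = (u − 12)/(√u + √12), so |√u − √12| = |u − 12|/(√u + √12).
Restrict δ ≤ 12 so that |u − 12| < 12 forces u > 0, and then √u + √12 > √12.
Hence |√u − √12| < |u − 12|/√12, which is < ϵ once |u − 12| < √12·ϵ.
Take δ = min(12, √12·ϵ). If 0 < |u − 12| < δ then u > 0 and |√u − √12| < |u − 12|/√12 < ϵ.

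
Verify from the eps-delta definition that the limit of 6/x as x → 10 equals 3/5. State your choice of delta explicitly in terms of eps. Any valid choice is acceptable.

Suppose eps > 0. We seek delta > 0 such that 0 < |x − 10| < delta implies |6/x − (3/5)| < eps.
|6/x − (3/5)| = 6·|10 − x|/(10·|x|) = 6|x − 10|/(10|x|).
Require delta ≤ 5 so that |x| > 10 − 5 = 5, hence 10|x| > 50.
Then |6/x − (3/5)| < 6|x − 10|/50, which is < eps when |x − 10| < (25/3)eps.
Take delta = min(5, (25/3)eps). Then 0 < |x − 10| < delta gives both |x − 10| < 5 and |x − 10| < (25/3)eps, so |6/x − (3/5)| < eps.

delta = min(5, (25/3)eps)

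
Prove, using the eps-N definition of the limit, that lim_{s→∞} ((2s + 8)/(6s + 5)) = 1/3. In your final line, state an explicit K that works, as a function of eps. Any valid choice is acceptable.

Fix eps > 0. We seek K > 0 such that s > K implies |(2s + 8)/(6s + 5) − (1/3)| < eps.
(2s + 8)/(6s + 5) − (1/3) = (6(2s + 8) − 2(6s + 5)) / (6(6s + 5)) = 38/(6(6s + 5)).
For s > 0 we have 6s + 5 > 6s, so |(2s + 8)/(6s + 5) − (1/3)| = 38/(6(6s + 5)) < 38/(6·6s) = (19/18)/s.
Thus |(2s + 8)/(6s + 5) − (1/3)| < eps whenever s > (19/18)/eps.
Take K = (19/18)/eps. If s > K then |(2s + 8)/(6s + 5) − (1/3)| < (19/18)/s < eps.

K = (19/18)/eps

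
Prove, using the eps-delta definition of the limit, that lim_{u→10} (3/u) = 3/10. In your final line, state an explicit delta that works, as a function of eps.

delta = min(5, (50/3)eps)

Fix eps > 0. We seek delta > 0 such that 0 < |u − 10| < delta implies |3/u − (3/10)| < eps.
|3/u − (3/10)| = 3·|10 − u|/(10·|u|) = 3|u − 10|/(10|u|).
Restrict delta ≤ 5. Then |u − 10| < 5 gives |u| > 5, so 10|u| > 50.
Then |3/u − (3/10)| < 3|u − 10|/50, which is < eps when |u − 10| < (50/3)eps.
Take delta = min(5, (50/3)eps). Then 0 < |u − 10| < delta gives both |u − 10| < 5 and |u − 10| < (50/3)eps, so |3/u − (3/10)| < eps.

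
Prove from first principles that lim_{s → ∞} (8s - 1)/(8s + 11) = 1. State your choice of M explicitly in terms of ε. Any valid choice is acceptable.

Suppose ε > 0. We seek M > 0 such that s > M implies |(8s - 1)/(8s + 11) − 1| < ε.
(8s - 1)/(8s + 11) − 1 = (8(8s - 1) − 8(8s + 11)) / (8(8s + 11)) = -96/(8(8s + 11)).
For s > 0 we have 8s + 11 > 8s, so |(8s - 1)/(8s + 11) − 1| = 96/(8(8s + 11)) < 96/(8·8s) = (3/2)/s.
Thus |(8s - 1)/(8s + 11) − 1| < ε whenever s > (3/2)/ε.
Take M = (3/2)/ε. If s > M then |(8s - 1)/(8s + 11) − 1| < (3/2)/s < ε.

M = (3/2)/ε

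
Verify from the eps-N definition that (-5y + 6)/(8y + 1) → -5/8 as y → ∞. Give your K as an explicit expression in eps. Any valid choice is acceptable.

K = (53/64)/eps

Let eps > 0 be given. We seek K > 0 such that y > K implies |(-5y + 6)/(8y + 1) + 5/8| < eps.
(-5y + 6)/(8y + 1) + 5/8 = (8(-5y + 6) − (-5)(8y + 1)) / (8(8y + 1)) = 53/(8(8y + 1)).
For y > 0 we have 8y + 1 > 8y, so |(-5y + 6)/(8y + 1) + 5/8| = 53/(8(8y + 1)) < 53/(8·8y) = (53/64)/y.
Thus |(-5y + 6)/(8y + 1) + 5/8| < eps whenever y > (53/64)/eps.
Take K = (53/64)/eps. If y > K then |(-5y + 6)/(8y + 1) + 5/8| < (53/64)/y < eps.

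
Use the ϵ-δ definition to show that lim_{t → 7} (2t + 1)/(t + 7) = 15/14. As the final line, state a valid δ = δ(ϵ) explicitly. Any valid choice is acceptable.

δ = min(7, (98/13)ϵ)

Fix ϵ > 0. We want δ > 0 with 0 < |t − 7| < δ ⇒ |(2t + 1)/(t + 7) − (15/14)| < ϵ.
Combining over a common denominator, (2t + 1)/(t + 7) − (15/14) = [(2t + 1)·14 − 15·(t + 7)] / [14·(t + 7)] = 13(t − 7) / (14(t + 7)).
So |(2t + 1)/(t + 7) − (15/14)| = 13|t − 7| / (14·|t + 7|).
Require δ ≤ 7, so |t + 7| ≥ |14| − |t − 7| > 14 − 7 = 7.
Hence |(2t + 1)/(t + 7) − (15/14)| < 13|t − 7|/(14·7) = (13/98)|t − 7|, which is < ϵ once |t − 7| < (98/13)ϵ.
Take δ = min(7, (98/13)ϵ). Then 0 < |t − 7| < δ forces both bounds, so |(2t + 1)/(t + 7) − (15/14)| < ϵ.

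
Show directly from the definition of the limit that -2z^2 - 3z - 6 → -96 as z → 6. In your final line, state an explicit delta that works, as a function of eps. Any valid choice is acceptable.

Suppose eps > 0. We want delta > 0 such that 0 < |z − 6| < delta implies |(-2z^2 - 3z - 6) + 96| < eps.
(-2z^2 - 3z - 6) + 96 = -2z^2 - 3z + 90 = (z − 6)(-2z - 15).
So |(-2z^2 - 3z - 6) + 96| = |z − 6|·|-2z - 15|.
Assume first that |z − 6| < 1, so |z| < 7. Then |-2z - 15| ≤ 2·7 + 15 = 29.
Hence |(-2z^2 - 3z - 6) + 96| ≤ 29|z − 6| < eps provided |z − 6| < eps/29.
Take delta = min(1, eps/29). Then 0 < |z − 6| < delta gives both |z − 6| < 1 and |z − 6| < eps/29, so |(-2z^2 - 3z - 6) + 96| < eps.

delta = min(1, eps/29)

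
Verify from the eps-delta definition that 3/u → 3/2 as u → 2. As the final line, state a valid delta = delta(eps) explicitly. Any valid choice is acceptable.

delta = min(1, (2/3)eps)

Let eps > 0 be given. We seek delta > 0 such that 0 < |u − 2| < delta implies |3/u − (3/2)| < eps.
|3/u − (3/2)| = 3·|2 − u|/(2·|u|) = 3|u − 2|/(2|u|).
Restrict delta ≤ 1. Then |u − 2| < 1 gives |u| > 1, so 2|u| > 2.
Then |3/u − (3/2)| < 3|u − 2|/2, which is < eps when |u − 2| < (2/3)eps.
Take delta = min(1, (2/3)eps). Then 0 < |u − 2| < delta gives both |u − 2| < 1 and |u − 2| < (2/3)eps, so |3/u − (3/2)| < eps.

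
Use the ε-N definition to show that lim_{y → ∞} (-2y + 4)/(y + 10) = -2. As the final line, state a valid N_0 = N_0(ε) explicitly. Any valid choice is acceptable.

N_0 = 24/ε

Fix ε > 0. We seek N_0 > 0 such that y > N_0 implies |(-2y + 4)/(y + 10) + 2| < ε.
(-2y + 4)/(y + 10) + 2 = ((-2y + 4) − (-2)(y + 10)) / ((y + 10)) = 24/((y + 10)).
For y > 0 we have y + 10 > y, so |(-2y + 4)/(y + 10) + 2| = 24/((y + 10)) < 24/(y) = 24/y.
Thus |(-2y + 4)/(y + 10) + 2| < ε whenever y > 24/ε.
Take N_0 = 24/ε. If y > N_0 then |(-2y + 4)/(y + 10) + 2| < 24/y < ε.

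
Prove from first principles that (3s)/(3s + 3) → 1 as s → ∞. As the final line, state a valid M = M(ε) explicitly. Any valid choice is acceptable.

M = 1/ε

Suppose ε > 0. We seek M > 0 such that s > M implies |(3s)/(3s + 3) − 1| < ε.
(3s)/(3s + 3) − 1 = (3(3s) − 3(3s + 3)) / (3(3s + 3)) = -9/(3(3s + 3)).
For s > 0 we have 3s + 3 > 3s, so |(3s)/(3s + 3) − 1| = 9/(3(3s + 3)) < 9/(3·3s) = 1/s.
Thus |(3s)/(3s + 3) − 1| < ε whenever s > 1/ε.
Take M = 1/ε. If s > M then |(3s)/(3s + 3) − 1| < 1/s < ε.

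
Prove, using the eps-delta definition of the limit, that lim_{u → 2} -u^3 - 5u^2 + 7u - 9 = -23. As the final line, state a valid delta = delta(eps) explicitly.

delta = min(1, eps/37)

Let eps > 0 be given. We want delta > 0 such that 0 < |u − 2| < delta implies |(-u^3 - 5u^2 + 7u - 9) + 23| < eps.
(-u^3 - 5u^2 + 7u - 9) + 23 = -u^3 - 5u^2 + 7u + 14 = (u − 2)(-u^2 - 7u - 7).
So |(-u^3 - 5u^2 + 7u - 9) + 23| = |u − 2|·|-u^2 - 7u - 7|.
Assume first that |u − 2| < 1, so |u| < 3. Then |-u^2 - 7u - 7| ≤ 3^2 + 7·3 + 7 = 37.
Hence |(-u^3 - 5u^2 + 7u - 9) + 23| ≤ 37|u − 2| < eps provided |u − 2| < eps/37.
Take delta = min(1, eps/37). Then 0 < |u − 2| < delta gives both |u − 2| < 1 and |u − 2| < eps/37, so |(-u^3 - 5u^2 + 7u - 9) + 23| < eps.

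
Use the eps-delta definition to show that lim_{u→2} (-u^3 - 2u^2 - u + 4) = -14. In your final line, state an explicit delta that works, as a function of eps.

Let eps > 0. We want delta > 0 such that 0 < |u − 2| < delta implies |(-u^3 - 2u^2 - u + 4) + 14| < eps.
(-u^3 - 2u^2 - u + 4) + 14 = -u^3 - 2u^2 - u + 18 = (u − 2)(-u^2 - 4u - 9).
So |(-u^3 - 2u^2 - u + 4) + 14| = |u − 2|·|-u^2 - 4u - 9|.
Assume first that |u − 2| < 2, so |u| < 4. Then |-u^2 - 4u - 9| ≤ 4^2 + 4·4 + 9 = 41.
Hence |(-u^3 - 2u^2 - u + 4) + 14| ≤ 41|u − 2| < eps provided |u − 2| < eps/41.
Take delta = min(2, eps/41). Then 0 < |u − 2| < delta gives both |u − 2| < 2 and |u − 2| < eps/41, so |(-u^3 - 2u^2 - u + 4) + 14| < eps.

delta = min(2, eps/41)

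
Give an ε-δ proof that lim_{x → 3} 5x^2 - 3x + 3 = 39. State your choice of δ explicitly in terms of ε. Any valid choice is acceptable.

δ = min(1, ε/32)

Let ε > 0 be given. We want δ > 0 such that 0 < |x − 3| < δ implies |(5x^2 - 3x + 3) − 39| < ε.
(5x^2 - 3x + 3) − 39 = 5x^2 - 3x - 36 = (x − 3)(5x + 12).
So |(5x^2 - 3x + 3) − 39| = |x − 3|·|5x + 12|.
Assume first that |x − 3| < 1, so |x| < 4. Then |5x + 12| ≤ 5·4 + 12 = 32.
Hence |(5x^2 - 3x + 3) − 39| ≤ 32|x − 3| < ε provided |x − 3| < ε/32.
Choosing δ = min(1, ε/32) ensures both conditions, hence |(5x^2 - 3x + 3) − 39| < ε.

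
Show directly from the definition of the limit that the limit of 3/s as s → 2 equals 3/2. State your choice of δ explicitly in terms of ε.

δ = min(1, (2/3)ε)

Suppose ε > 0. We seek δ > 0 such that 0 < |s − 2| < δ implies |3/s − (3/2)| < ε.
|3/s − (3/2)| = 3·|2 − s|/(2·|s|) = 3|s − 2|/(2|s|).
Require δ ≤ 1 so that |s| > 2 − 1 = 1, hence 2|s| > 2.
Then |3/s − (3/2)| < 3|s − 2|/2, which is < ε when |s − 2| < (2/3)ε.
Take δ = min(1, (2/3)ε). Then 0 < |s − 2| < δ gives both |s − 2| < 1 and |s − 2| < (2/3)ε, so |3/s − (3/2)| < ε.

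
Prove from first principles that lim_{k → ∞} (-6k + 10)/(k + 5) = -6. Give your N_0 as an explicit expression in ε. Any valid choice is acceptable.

Fix ε > 0. For k ≥ 1, |(-6k + 10)/(k + 5) + 6| = |40|/((k + 5)) = 40/((k + 5)).
Since k + 5 ≥ k for k ≥ 1, this is ≤ 40/(k) = 40/k.
So |(-6k + 10)/(k + 5) + 6| < ε whenever k > 40/ε.
Take N_0 = 40/ε. If k > N_0 then |(-6k + 10)/(k + 5) + 6| ≤ 40/k < ε.

N_0 = 40/ε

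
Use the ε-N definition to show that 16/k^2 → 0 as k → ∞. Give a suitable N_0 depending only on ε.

Let ε > 0 be given. For k ≥ 1, |16/k^2 − 0| = 16/k^2.
16/k^2 < ε ⇔ k^2 > 16/ε ⇔ k > (16/ε)^{1/2}.
Take N_0 = (16/ε)^{1/2}. Then k > N_0 implies 16/k^2 < ε.

N_0 = (16/ε)^{1/2}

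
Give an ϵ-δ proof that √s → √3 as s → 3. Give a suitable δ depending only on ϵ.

δ = min(3, √3·ϵ)

Suppose ϵ > 0. We want δ > 0 such that 0 < |s − 3| < δ implies |√s − √3| < ϵ.
Rationalise: √s − √3 = (s − 3)/(√s + √3), so |√s − √3| = |s − 3|/(√s + √3).
Restrict δ ≤ 3 so that |s − 3| < 3 forces s > 0, and then √s + √3 > √3.
Hence |√s − √3| < |s − 3|/√3, which is < ϵ once |s − 3| < √3·ϵ.
Take δ = min(3, √3·ϵ). If 0 < |s − 3| < δ then s > 0 and |√s − √3| < |s − 3|/√3 < ϵ.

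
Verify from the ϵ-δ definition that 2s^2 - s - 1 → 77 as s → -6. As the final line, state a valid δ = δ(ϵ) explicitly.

δ = min(2, ϵ/29)

Let ϵ > 0 be given. We want δ > 0 such that 0 < |s + 6| < δ implies |(2s^2 - s - 1) − 77| < ϵ.
(2s^2 - s - 1) − 77 = 2s^2 - s - 78 = (s + 6)(2s - 13).
So |(2s^2 - s - 1) − 77| = |s + 6|·|2s - 13|.
Require δ ≤ 2. Then |s + 6| < 2 gives |s| < 8, and by the triangle inequality |2s - 13| ≤ 2·8 + 13 = 29.
Hence |(2s^2 - s - 1) − 77| ≤ 29|s + 6| < ϵ provided |s + 6| < ϵ/29.
Take δ = min(2, ϵ/29). Then 0 < |s + 6| < δ gives both |s + 6| < 2 and |s + 6| < ϵ/29, so |(2s^2 - s - 1) − 77| < ϵ.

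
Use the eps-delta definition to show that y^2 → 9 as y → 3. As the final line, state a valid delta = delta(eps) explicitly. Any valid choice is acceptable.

delta = min(1, eps/7)

Suppose eps > 0. We seek delta > 0 with 0 < |y − 3| < delta ⇒ |y^2 − 9| < eps.
Factor: y^2 − 9 = (y − 3)(y + 3), so |y^2 − 9| = |y − 3|·|y + 3|.
Impose delta ≤ 1 so that |y| < 4; then |y + 3| ≤ 7.
Hence |y^2 − 9| ≤ 7|y − 3|, which is < eps once |y − 3| < eps/7.
Take delta = min(1, eps/7). If 0 < |y − 3| < delta then both bounds hold and |y^2 − 9| ≤ 7|y − 3| < 7·(eps/7) = eps.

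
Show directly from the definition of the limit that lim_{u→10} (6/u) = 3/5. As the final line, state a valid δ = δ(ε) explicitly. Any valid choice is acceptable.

Let ε > 0. We seek δ > 0 such that 0 < |u − 10| < δ implies |6/u − (3/5)| < ε.
|6/u − (3/5)| = 6·|10 − u|/(10·|u|) = 6|u − 10|/(10|u|).
Require δ ≤ 5 so that |u| > 10 − 5 = 5, hence 10|u| > 50.
Then |6/u − (3/5)| < 6|u − 10|/50, which is < ε when |u − 10| < (25/3)ε.
Take δ = min(5, (25/3)ε). Then 0 < |u − 10| < δ gives both |u − 10| < 5 and |u − 10| < (25/3)ε, so |6/u − (3/5)| < ε.

δ = min(5, (25/3)ε)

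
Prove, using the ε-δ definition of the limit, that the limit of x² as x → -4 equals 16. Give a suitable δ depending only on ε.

Suppose ε > 0. We seek δ > 0 with 0 < |x + 4| < δ ⇒ |x² − 16| < ε.
Factor: x² − 16 = (x + 4)(x - 4), so |x² − 16| = |x + 4|·|x - 4|.
Impose δ ≤ 1 so that |x| < 5; then |x - 4| ≤ 9.
Hence |x² − 16| ≤ 9|x + 4|, which is < ε once |x + 4| < ε/9.
Take δ = min(1, ε/9). If 0 < |x + 4| < δ then both bounds hold and |x² − 16| ≤ 9|x + 4| < 9·(ε/9) = ε.

δ = min(1, ε/9)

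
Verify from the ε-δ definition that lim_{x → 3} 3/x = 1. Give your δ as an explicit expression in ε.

Let ε > 0 be given. We seek δ > 0 such that 0 < |x − 3| < δ implies |3/x − 1| < ε.
|3/x − 1| = 3·|3 − x|/(3·|x|) = 3|x − 3|/(3|x|).
Restrict δ ≤ 3/2. Then |x − 3| < 3/2 gives |x| > 3/2, so 3|x| > 9/2.
Then |3/x − 1| < 3|x − 3|/(9/2), which is < ε when |x − 3| < (3/2)ε.
Take δ = min(3/2, (3/2)ε). Then 0 < |x − 3| < δ gives both |x − 3| < 3/2 and |x − 3| < (3/2)ε, so |3/x − 1| < ε.

δ = min(3/2, (3/2)ε)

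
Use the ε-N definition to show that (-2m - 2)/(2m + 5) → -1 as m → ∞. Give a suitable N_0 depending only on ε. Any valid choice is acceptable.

Let ε > 0 be given. For m ≥ 1, |(-2m - 2)/(2m + 5) + 1| = |6|/(2(2m + 5)) = 6/(2(2m + 5)).
Since 2m + 5 ≥ 2m for m ≥ 1, this is ≤ 6/(2·2m) = (3/2)/m.
So |(-2m - 2)/(2m + 5) + 1| < ε whenever m > (3/2)/ε.
Take N_0 = (3/2)/ε. If m > N_0 then |(-2m - 2)/(2m + 5) + 1| ≤ (3/2)/m < ε.

N_0 = (3/2)/ε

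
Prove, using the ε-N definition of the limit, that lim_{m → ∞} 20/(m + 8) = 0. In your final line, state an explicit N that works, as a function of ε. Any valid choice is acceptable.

N = 20/ε

Fix ε > 0. For m ≥ 1, |20/(m + 8) − 0| = 20/(m + 8) ≤ 20/m.
We need 20/m < ε, i.e. m > 20/ε.
Take N = 20/ε. If m > N then |20/(m + 8)| ≤ 20/m < ε.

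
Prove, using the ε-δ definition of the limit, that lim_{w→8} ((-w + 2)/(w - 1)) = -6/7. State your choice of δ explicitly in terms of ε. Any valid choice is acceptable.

Fix ε > 0. We want δ > 0 with 0 < |w − 8| < δ ⇒ |(-w + 2)/(w - 1) + 6/7| < ε.
Combining over a common denominator, (-w + 2)/(w - 1) + 6/7 = [(-w + 2)·7 − (-6)·(w - 1)] / [7·(w - 1)] = -1(w − 8) / (7(w - 1)).
So |(-w + 2)/(w - 1) + 6/7| = |w − 8| / (7·|w − 1|).
Require δ ≤ 7/2, so |w − 1| ≥ |7| − |w − 8| > 7 − 7/2 = 7/2.
Hence |(-w + 2)/(w - 1) + 6/7| < |w − 8|/(7·(7/2)) = (2/49)|w − 8|, which is < ε once |w − 8| < (49/2)ε.
Take δ = min(7/2, (49/2)ε). Then 0 < |w − 8| < δ forces both bounds, so |(-w + 2)/(w - 1) + 6/7| < ε.

δ = min(7/2, (49/2)ε)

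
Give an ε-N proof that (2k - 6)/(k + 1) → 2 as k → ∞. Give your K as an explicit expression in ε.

K = 8/ε

Let ε > 0. For k ≥ 1, |(2k - 6)/(k + 1) − 2| = |-8|/((k + 1)) = 8/((k + 1)).
Since k + 1 ≥ k for k ≥ 1, this is ≤ 8/(k) = 8/k.
So |(2k - 6)/(k + 1) − 2| < ε whenever k > 8/ε.
Take K = 8/ε. If k > K then |(2k - 6)/(k + 1) − 2| ≤ 8/k < ε.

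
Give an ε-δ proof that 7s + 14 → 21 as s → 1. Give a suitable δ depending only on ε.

δ = ε/7

Let ε > 0 be given. We need δ > 0 so that 0 < |s − 1| < δ implies |(7s + 14) − 21| < ε.
|(7s + 14) − 21| = |7s - 7| = 7|s − 1|.
So 7|s − 1| < ε exactly when |s − 1| < ε/7.
Take δ = ε/7. If 0 < |s − 1| < δ then |(7s + 14) − 21| = 7|s − 1| < 7·(ε/7) = ε.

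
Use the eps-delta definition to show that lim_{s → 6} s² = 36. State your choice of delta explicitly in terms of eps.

Suppose eps > 0. We seek delta > 0 with 0 < |s − 6| < delta ⇒ |s² − 36| < eps.
Factor: s² − 36 = (s − 6)(s + 6), so |s² − 36| = |s − 6|·|s + 6|.
Restrict delta ≤ 1. Then |s − 6| < 1 gives |s| < 7, so by the triangle inequality |s + 6| ≤ 7 + 6 = 13.
Hence |s² − 36| ≤ 13|s − 6|, which is < eps once |s − 6| < eps/13.
Take delta = min(1, eps/13). If 0 < |s − 6| < delta then both bounds hold and |s² − 36| ≤ 13|s − 6| < 13·(eps/13) = eps.

delta = min(1, eps/13)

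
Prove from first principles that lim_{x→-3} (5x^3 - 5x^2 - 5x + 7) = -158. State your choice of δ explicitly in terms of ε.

Let ε > 0. We want δ > 0 such that 0 < |x + 3| < δ implies |(5x^3 - 5x^2 - 5x + 7) + 158| < ε.
(5x^3 - 5x^2 - 5x + 7) + 158 = 5x^3 - 5x^2 - 5x + 165 = (x + 3)(5x^2 - 20x + 55).
So |(5x^3 - 5x^2 - 5x + 7) + 158| = |x + 3|·|5x^2 - 20x + 55|.
Require δ ≤ 1. Then |x + 3| < 1 gives |x| < 4, and by the triangle inequality |5x^2 - 20x + 55| ≤ 5·4^2 + 20·4 + 55 = 215.
Hence |(5x^3 - 5x^2 - 5x + 7) + 158| ≤ 215|x + 3| < ε provided |x + 3| < ε/215.
Take δ = min(1, ε/215). Then 0 < |x + 3| < δ gives both |x + 3| < 1 and |x + 3| < ε/215, so |(5x^3 - 5x^2 - 5x + 7) + 158| < ε.

δ = min(1, ε/215)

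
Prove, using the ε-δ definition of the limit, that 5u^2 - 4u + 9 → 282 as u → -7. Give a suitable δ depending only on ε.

δ = min(2, ε/84)

Let ε > 0 be given. We want δ > 0 such that 0 < |u + 7| < δ implies |(5u^2 - 4u + 9) − 282| < ε.
(5u^2 - 4u + 9) − 282 = 5u^2 - 4u - 273 = (u + 7)(5u - 39).
So |(5u^2 - 4u + 9) − 282| = |u + 7|·|5u - 39|.
Assume first that |u + 7| < 2, so |u| < 9. Then |5u - 39| ≤ 5·9 + 39 = 84.
Hence |(5u^2 - 4u + 9) − 282| ≤ 84|u + 7| < ε provided |u + 7| < ε/84.
Take δ = min(2, ε/84). Then 0 < |u + 7| < δ gives both |u + 7| < 2 and |u + 7| < ε/84, so |(5u^2 - 4u + 9) − 282| < ε.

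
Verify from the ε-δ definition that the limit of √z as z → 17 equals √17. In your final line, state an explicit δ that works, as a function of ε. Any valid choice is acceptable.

δ = min(17, √17·ε)

Let ε > 0 be given. We want δ > 0 such that 0 < |z − 17| < δ implies |√z − √17| < ε.
Rationalise: √z − √17 = (z − 17)/(√z + √17), so |√z − √17| = |z − 17|/(√z + √17).
Restrict δ ≤ 17 so that |z − 17| < 17 forces z > 0, and then √z + √17 > √17.
Hence |√z − √17| < |z − 17|/√17, which is < ε once |z − 17| < √17·ε.
Take δ = min(17, √17·ε). If 0 < |z − 17| < δ then z > 0 and |√z − √17| < |z − 17|/√17 < ε.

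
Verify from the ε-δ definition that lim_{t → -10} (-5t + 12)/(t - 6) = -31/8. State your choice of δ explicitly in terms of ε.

Suppose ε > 0. We want δ > 0 with 0 < |t + 10| < δ ⇒ |(-5t + 12)/(t - 6) + 31/8| < ε.
Combining over a common denominator, (-5t + 12)/(t - 6) + 31/8 = [(-5t + 12)·(-16) − 62·(t - 6)] / [(-16)·(t - 6)] = 18(t + 10) / ((-16)(t - 6)).
So |(-5t + 12)/(t - 6) + 31/8| = 18|t + 10| / (16·|t − 6|).
Require δ ≤ 8, so |t − 6| ≥ |-16| − |t + 10| > 16 − 8 = 8.
Hence |(-5t + 12)/(t - 6) + 31/8| < 18|t + 10|/(16·8) = (9/64)|t + 10|, which is < ε once |t + 10| < (64/9)ε.
Take δ = min(8, (64/9)ε). Then 0 < |t + 10| < δ forces both bounds, so |(-5t + 12)/(t - 6) + 31/8| < ε.

δ = min(8, (64/9)ε)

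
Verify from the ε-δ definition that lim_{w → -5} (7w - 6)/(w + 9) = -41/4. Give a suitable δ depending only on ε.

Let ε > 0 be given. We want δ > 0 with 0 < |w + 5| < δ ⇒ |(7w - 6)/(w + 9) + 41/4| < ε.
Combining over a common denominator, (7w - 6)/(w + 9) + 41/4 = [(7w - 6)·4 − (-41)·(w + 9)] / [4·(w + 9)] = 69(w + 5) / (4(w + 9)).
So |(7w - 6)/(w + 9) + 41/4| = 69|w + 5| / (4·|w + 9|).
Require δ ≤ 2, so |w + 9| ≥ |4| − |w + 5| > 4 − 2 = 2.
Hence |(7w - 6)/(w + 9) + 41/4| < 69|w + 5|/(4·2) = (69/8)|w + 5|, which is < ε once |w + 5| < (8/69)ε.
Take δ = min(2, (8/69)ε). Then 0 < |w + 5| < δ forces both bounds, so |(7w - 6)/(w + 9) + 41/4| < ε.

δ = min(2, (8/69)ε)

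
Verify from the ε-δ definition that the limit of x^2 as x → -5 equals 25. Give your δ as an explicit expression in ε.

Let ε > 0. We seek δ > 0 with 0 < |x + 5| < δ ⇒ |x^2 − 25| < ε.
Factor: x^2 − 25 = (x + 5)(x - 5), so |x^2 − 25| = |x + 5|·|x - 5|.
Restrict δ ≤ 1. Then |x + 5| < 1 gives |x| < 6, so by the triangle inequality |x - 5| ≤ 6 + 5 = 11.
Hence |x^2 − 25| ≤ 11|x + 5|, which is < ε once |x + 5| < ε/11.
Take δ = min(1, ε/11). If 0 < |x + 5| < δ then both bounds hold and |x^2 − 25| ≤ 11|x + 5| < 11·(ε/11) = ε.

δ = min(1, ε/11)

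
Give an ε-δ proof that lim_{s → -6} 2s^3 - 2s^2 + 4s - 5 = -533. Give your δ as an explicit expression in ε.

Let ε > 0 be given. We want δ > 0 such that 0 < |s + 6| < δ implies |(2s^3 - 2s^2 + 4s - 5) + 533| < ε.
(2s^3 - 2s^2 + 4s - 5) + 533 = 2s^3 - 2s^2 + 4s + 528 = (s + 6)(2s^2 - 14s + 88).
So |(2s^3 - 2s^2 + 4s - 5) + 533| = |s + 6|·|2s^2 - 14s + 88|.
Assume first that |s + 6| < 1, so |s| < 7. Then |2s^2 - 14s + 88| ≤ 2·7^2 + 14·7 + 88 = 284.
Hence |(2s^3 - 2s^2 + 4s - 5) + 533| ≤ 284|s + 6| < ε provided |s + 6| < ε/284.
Choosing δ = min(1, ε/284) ensures both conditions, hence |(2s^3 - 2s^2 + 4s - 5) + 533| < ε.

δ = min(1, ε/284)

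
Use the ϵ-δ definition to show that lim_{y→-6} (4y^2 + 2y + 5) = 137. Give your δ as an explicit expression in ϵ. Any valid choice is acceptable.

δ = min(2, ϵ/54)

Suppose ϵ > 0. We want δ > 0 such that 0 < |y + 6| < δ implies |(4y^2 + 2y + 5) − 137| < ϵ.
(4y^2 + 2y + 5) − 137 = 4y^2 + 2y - 132 = (y + 6)(4y - 22).
So |(4y^2 + 2y + 5) − 137| = |y + 6|·|4y - 22|.
Require δ ≤ 2. Then |y + 6| < 2 gives |y| < 8, and by the triangle inequality |4y - 22| ≤ 4·8 + 22 = 54.
Hence |(4y^2 + 2y + 5) − 137| ≤ 54|y + 6| < ϵ provided |y + 6| < ϵ/54.
Take δ = min(2, ϵ/54). Then 0 < |y + 6| < δ gives both |y + 6| < 2 and |y + 6| < ϵ/54, so |(4y^2 + 2y + 5) − 137| < ϵ.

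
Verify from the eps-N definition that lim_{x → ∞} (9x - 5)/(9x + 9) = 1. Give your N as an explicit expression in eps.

N = (14/9)/eps

Suppose eps > 0. We seek N > 0 such that x > N implies |(9x - 5)/(9x + 9) − 1| < eps.
(9x - 5)/(9x + 9) − 1 = (9(9x - 5) − 9(9x + 9)) / (9(9x + 9)) = -126/(9(9x + 9)).
For x > 0 we have 9x + 9 > 9x, so |(9x - 5)/(9x + 9) − 1| = 126/(9(9x + 9)) < 126/(9·9x) = (14/9)/x.
Thus |(9x - 5)/(9x + 9) − 1| < eps whenever x > (14/9)/eps.
Take N = (14/9)/eps. If x > N then |(9x - 5)/(9x + 9) − 1| < (14/9)/x < eps.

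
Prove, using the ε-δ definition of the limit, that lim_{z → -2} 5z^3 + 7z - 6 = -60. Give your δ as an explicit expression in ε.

δ = min(2, ε/147)

Let ε > 0. We want δ > 0 such that 0 < |z + 2| < δ implies |(5z^3 + 7z - 6) + 60| < ε.
(5z^3 + 7z - 6) + 60 = 5z^3 + 7z + 54 = (z + 2)(5z^2 - 10z + 27).
So |(5z^3 + 7z - 6) + 60| = |z + 2|·|5z^2 - 10z + 27|.
Require δ ≤ 2. Then |z + 2| < 2 gives |z| < 4, and by the triangle inequality |5z^2 - 10z + 27| ≤ 5·4^2 + 10·4 + 27 = 147.
Hence |(5z^3 + 7z - 6) + 60| ≤ 147|z + 2| < ε provided |z + 2| < ε/147.
Take δ = min(2, ε/147). Then 0 < |z + 2| < δ gives both |z + 2| < 2 and |z + 2| < ε/147, so |(5z^3 + 7z - 6) + 60| < ε.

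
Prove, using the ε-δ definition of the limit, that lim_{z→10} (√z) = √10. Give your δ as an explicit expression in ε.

Let ε > 0. We want δ > 0 such that 0 < |z − 10| < δ implies |√z − √10| < ε.
Multiplying by the conjugate, |√z − √10| = |z − 10|/(√z + √10).
Restrict δ ≤ 10 so that |z − 10| < 10 forces z > 0, and then √z + √10 > √10.
Hence |√z − √10| < |z − 10|/√10, which is < ε once |z − 10| < √10·ε.
Take δ = min(10, √10·ε). If 0 < |z − 10| < δ then z > 0 and |√z − √10| < |z − 10|/√10 < ε.

δ = min(10, √10·ε)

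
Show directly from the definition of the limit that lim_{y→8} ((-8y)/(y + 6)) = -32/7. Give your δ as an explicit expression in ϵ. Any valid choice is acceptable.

Let ϵ > 0. We want δ > 0 with 0 < |y − 8| < δ ⇒ |(-8y)/(y + 6) + 32/7| < ϵ.
Combining over a common denominator, (-8y)/(y + 6) + 32/7 = [(-8y)·14 − (-64)·(y + 6)] / [14·(y + 6)] = -48(y − 8) / (14(y + 6)).
So |(-8y)/(y + 6) + 32/7| = 48|y − 8| / (14·|y + 6|).
Require δ ≤ 7, so |y + 6| ≥ |14| − |y − 8| > 14 − 7 = 7.
Hence |(-8y)/(y + 6) + 32/7| < 48|y − 8|/(14·7) = (24/49)|y − 8|, which is < ϵ once |y − 8| < (49/24)ϵ.
Take δ = min(7, (49/24)ϵ). Then 0 < |y − 8| < δ forces both bounds, so |(-8y)/(y + 6) + 32/7| < ϵ.

δ = min(7, (49/24)ϵ)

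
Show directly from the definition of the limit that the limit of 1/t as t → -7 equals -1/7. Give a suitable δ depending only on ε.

Let ε > 0 be given. We seek δ > 0 such that 0 < |t + 7| < δ implies |1/t + 1/7| < ε.
|1/t + 1/7| = |-7 − t|/(7·|t|) = |t + 7|/(7|t|).
Restrict δ ≤ 7/2. Then |t + 7| < 7/2 gives |t| > 7/2, so 7|t| > 49/2.
Then |1/t + 1/7| < |t + 7|/(49/2), which is < ε when |t + 7| < (49/2)ε.
Take δ = min(7/2, (49/2)ε). Then 0 < |t + 7| < δ gives both |t + 7| < 7/2 and |t + 7| < (49/2)ε, so |1/t + 1/7| < ε.

δ = min(7/2, (49/2)ε)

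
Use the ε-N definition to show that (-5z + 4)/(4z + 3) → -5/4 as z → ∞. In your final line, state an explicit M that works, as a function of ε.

Let ε > 0 be given. We seek M > 0 such that z > M implies |(-5z + 4)/(4z + 3) + 5/4| < ε.
(-5z + 4)/(4z + 3) + 5/4 = (4(-5z + 4) − (-5)(4z + 3)) / (4(4z + 3)) = 31/(4(4z + 3)).
For z > 0 we have 4z + 3 > 4z, so |(-5z + 4)/(4z + 3) + 5/4| = 31/(4(4z + 3)) < 31/(4·4z) = (31/16)/z.
Thus |(-5z + 4)/(4z + 3) + 5/4| < ε whenever z > (31/16)/ε.
Take M = (31/16)/ε. If z > M then |(-5z + 4)/(4z + 3) + 5/4| < (31/16)/z < ε.

M = (31/16)/ε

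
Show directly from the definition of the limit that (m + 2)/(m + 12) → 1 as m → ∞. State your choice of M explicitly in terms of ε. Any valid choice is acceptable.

M = 10/ε

Let ε > 0. For m ≥ 1, |(m + 2)/(m + 12) − 1| = |-10|/((m + 12)) = 10/((m + 12)).
Since m + 12 ≥ m for m ≥ 1, this is ≤ 10/(m) = 10/m.
So |(m + 2)/(m + 12) − 1| < ε whenever m > 10/ε.
Take M = 10/ε. If m > M then |(m + 2)/(m + 12) − 1| ≤ 10/m < ε.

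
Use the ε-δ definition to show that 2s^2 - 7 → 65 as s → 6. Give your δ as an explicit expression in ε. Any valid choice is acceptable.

Fix ε > 0. We want δ > 0 such that 0 < |s − 6| < δ implies |(2s^2 - 7) − 65| < ε.
(2s^2 - 7) − 65 = 2s^2 - 72 = (s − 6)(2s + 12).
So |(2s^2 - 7) − 65| = |s − 6|·|2s + 12|.
Assume first that |s − 6| < 2, so |s| < 8. Then |2s + 12| ≤ 2·8 + 12 = 28.
Hence |(2s^2 - 7) − 65| ≤ 28|s − 6| < ε provided |s − 6| < ε/28.
Choosing δ = min(2, ε/28) ensures both conditions, hence |(2s^2 - 7) − 65| < ε.

δ = min(2, ε/28)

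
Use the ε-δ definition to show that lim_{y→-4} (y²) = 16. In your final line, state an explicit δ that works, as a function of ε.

δ = min(2, ε/10)

Fix ε > 0. We seek δ > 0 with 0 < |y + 4| < δ ⇒ |y² − 16| < ε.
Factor: y² − 16 = (y + 4)(y - 4), so |y² − 16| = |y + 4|·|y - 4|.
Impose δ ≤ 2 so that |y| < 6; then |y - 4| ≤ 10.
Hence |y² − 16| ≤ 10|y + 4|, which is < ε once |y + 4| < ε/10.
Take δ = min(2, ε/10). If 0 < |y + 4| < δ then both bounds hold and |y² − 16| ≤ 10|y + 4| < 10·(ε/10) = ε.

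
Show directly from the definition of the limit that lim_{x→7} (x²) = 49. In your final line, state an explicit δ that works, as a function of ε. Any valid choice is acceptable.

Let ε > 0. We seek δ > 0 with 0 < |x − 7| < δ ⇒ |x² − 49| < ε.
Factor: x² − 49 = (x − 7)(x + 7), so |x² − 49| = |x − 7|·|x + 7|.
Restrict δ ≤ 1. Then |x − 7| < 1 gives |x| < 8, so by the triangle inequality |x + 7| ≤ 8 + 7 = 15.
Hence |x² − 49| ≤ 15|x − 7|, which is < ε once |x − 7| < ε/15.
Take δ = min(1, ε/15). If 0 < |x − 7| < δ then both bounds hold and |x² − 49| ≤ 15|x − 7| < 15·(ε/15) = ε.

δ = min(1, ε/15)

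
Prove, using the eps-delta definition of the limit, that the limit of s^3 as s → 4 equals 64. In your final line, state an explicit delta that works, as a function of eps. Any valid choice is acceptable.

delta = min(1, eps/61)

Fix eps > 0. We seek delta > 0 with 0 < |s − 4| < delta ⇒ |s^3 − 64| < eps.
Factor: s^3 − 64 = (s − 4)(s^2 + 4s + 16), so |s^3 − 64| = |s − 4|·|s^2 + 4s + 16|.
Impose delta ≤ 1 so that |s| < 5; then |s^2 + 4s + 16| ≤ 61.
Hence |s^3 − 64| ≤ 61|s − 4|, which is < eps once |s − 4| < eps/61.
Take delta = min(1, eps/61). If 0 < |s − 4| < delta then both bounds hold and |s^3 − 64| ≤ 61|s − 4| < 61·(eps/61) = eps.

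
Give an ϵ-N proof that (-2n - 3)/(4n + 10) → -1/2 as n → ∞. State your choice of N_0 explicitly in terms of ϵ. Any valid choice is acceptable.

Let ϵ > 0. For n ≥ 1, |(-2n - 3)/(4n + 10) + 1/2| = |8|/(4(4n + 10)) = 8/(4(4n + 10)).
Since 4n + 10 ≥ 4n for n ≥ 1, this is ≤ 8/(4·4n) = (1/2)/n.
So |(-2n - 3)/(4n + 10) + 1/2| < ϵ whenever n > (1/2)/ϵ.
Take N_0 = (1/2)/ϵ. If n > N_0 then |(-2n - 3)/(4n + 10) + 1/2| ≤ (1/2)/n < ϵ.

N_0 = (1/2)/ϵ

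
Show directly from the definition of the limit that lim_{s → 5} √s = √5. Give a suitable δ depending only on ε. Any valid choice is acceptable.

δ = min(5, √5·ε)

Let ε > 0 be given. We want δ > 0 such that 0 < |s − 5| < δ implies |√s − √5| < ε.
Multiplying by the conjugate, |√s − √5| = |s − 5|/(√s + √5).
Restrict δ ≤ 5 so that |s − 5| < 5 forces s > 0, and then √s + √5 > √5.
Hence |√s − √5| < |s − 5|/√5, which is < ε once |s − 5| < √5·ε.
Take δ = min(5, √5·ε). If 0 < |s − 5| < δ then s > 0 and |√s − √5| < |s − 5|/√5 < ε.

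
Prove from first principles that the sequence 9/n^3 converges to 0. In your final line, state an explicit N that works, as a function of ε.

N = (9/ε)^{1/3}

Suppose ε > 0. For n ≥ 1, |9/n^3 − 0| = 9/n^3.
9/n^3 < ε ⇔ n^3 > 9/ε ⇔ n > (9/ε)^{1/3}.
Take N = (9/ε)^{1/3}. Then n > N implies 9/n^3 < ε.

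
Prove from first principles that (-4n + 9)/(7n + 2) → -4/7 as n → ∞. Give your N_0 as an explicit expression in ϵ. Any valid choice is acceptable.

Suppose ϵ > 0. For n ≥ 1, |(-4n + 9)/(7n + 2) + 4/7| = |71|/(7(7n + 2)) = 71/(7(7n + 2)).
Since 7n + 2 ≥ 7n for n ≥ 1, this is ≤ 71/(7·7n) = (71/49)/n.
So |(-4n + 9)/(7n + 2) + 4/7| < ϵ whenever n > (71/49)/ϵ.
Take N_0 = (71/49)/ϵ. If n > N_0 then |(-4n + 9)/(7n + 2) + 4/7| ≤ (71/49)/n < ϵ.

N_0 = (71/49)/ϵ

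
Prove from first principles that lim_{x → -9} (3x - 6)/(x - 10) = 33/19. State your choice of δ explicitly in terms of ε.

Suppose ε > 0. We want δ > 0 with 0 < |x + 9| < δ ⇒ |(3x - 6)/(x - 10) − (33/19)| < ε.
Combining over a common denominator, (3x - 6)/(x - 10) − (33/19) = [(3x - 6)·(-19) − (-33)·(x - 10)] / [(-19)·(x - 10)] = -24(x + 9) / ((-19)(x - 10)).
So |(3x - 6)/(x - 10) − (33/19)| = 24|x + 9| / (19·|x − 10|).
Restrict δ ≤ 19/2. Then |x + 9| < 19/2 gives |x − 10| = |(x + 9) + (-19)| ≥ 19 − 19/2 = 19/2.
Hence |(3x - 6)/(x - 10) − (33/19)| < 24|x + 9|/(19·(19/2)) = (48/361)|x + 9|, which is < ε once |x + 9| < (361/48)ε.
Take δ = min(19/2, (361/48)ε). Then 0 < |x + 9| < δ forces both bounds, so |(3x - 6)/(x - 10) − (33/19)| < ε.

δ = min(19/2, (361/48)ε)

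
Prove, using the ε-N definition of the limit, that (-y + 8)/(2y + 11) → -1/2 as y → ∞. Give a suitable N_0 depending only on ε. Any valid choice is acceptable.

N_0 = (27/4)/ε

Let ε > 0 be given. We seek N_0 > 0 such that y > N_0 implies |(-y + 8)/(2y + 11) + 1/2| < ε.
(-y + 8)/(2y + 11) + 1/2 = (2(-y + 8) − (-1)(2y + 11)) / (2(2y + 11)) = 27/(2(2y + 11)).
For y > 0 we have 2y + 11 > 2y, so |(-y + 8)/(2y + 11) + 1/2| = 27/(2(2y + 11)) < 27/(2·2y) = (27/4)/y.
Thus |(-y + 8)/(2y + 11) + 1/2| < ε whenever y > (27/4)/ε.
Take N_0 = (27/4)/ε. If y > N_0 then |(-y + 8)/(2y + 11) + 1/2| < (27/4)/y < ε.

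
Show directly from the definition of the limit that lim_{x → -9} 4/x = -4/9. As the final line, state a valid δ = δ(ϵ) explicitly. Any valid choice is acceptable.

δ = min(9/2, (81/8)ϵ)

Fix ϵ > 0. We seek δ > 0 such that 0 < |x + 9| < δ implies |4/x + 4/9| < ϵ.
|4/x + 4/9| = 4·|-9 − x|/(9·|x|) = 4|x + 9|/(9|x|).
Require δ ≤ 9/2 so that |x| > 9 − 9/2 = 9/2, hence 9|x| > 81/2.
Then |4/x + 4/9| < 4|x + 9|/(81/2), which is < ϵ when |x + 9| < (81/8)ϵ.
Take δ = min(9/2, (81/8)ϵ). Then 0 < |x + 9| < δ gives both |x + 9| < 9/2 and |x + 9| < (81/8)ϵ, so |4/x + 4/9| < ϵ.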